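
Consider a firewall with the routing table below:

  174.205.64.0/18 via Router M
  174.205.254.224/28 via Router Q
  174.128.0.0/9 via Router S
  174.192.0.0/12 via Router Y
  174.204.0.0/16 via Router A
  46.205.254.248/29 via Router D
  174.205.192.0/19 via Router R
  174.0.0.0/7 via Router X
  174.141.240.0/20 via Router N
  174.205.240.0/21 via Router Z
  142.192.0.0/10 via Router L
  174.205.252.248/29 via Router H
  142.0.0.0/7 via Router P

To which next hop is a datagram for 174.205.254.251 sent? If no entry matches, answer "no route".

Routes whose prefix contains 174.205.254.251:
  174.0.0.0/7 (174.0.0.0 - 175.255.255.255) -> Router X
  174.128.0.0/9 (174.128.0.0 - 174.255.255.255) -> Router S
  174.192.0.0/12 (174.192.0.0 - 174.207.255.255) -> Router Y
More-specific entries that do NOT match:
  46.205.254.248/29 (46.205.254.248 - 46.205.254.255) does not contain 174.205.254.251
  174.205.252.248/29 (174.205.252.248 - 174.205.252.255) does not contain 174.205.254.251
  174.205.254.224/28 (174.205.254.224 - 174.205.254.239) does not contain 174.205.254.251
  174.205.240.0/21 (174.205.240.0 - 174.205.247.255) does not contain 174.205.254.251
  174.141.240.0/20 (174.141.240.0 - 174.141.255.255) does not contain 174.205.254.251
  174.205.192.0/19 (174.205.192.0 - 174.205.223.255) does not contain 174.205.254.251
  174.205.64.0/18 (174.205.64.0 - 174.205.127.255) does not contain 174.205.254.251
  174.204.0.0/16 (174.204.0.0 - 174.204.255.255) does not contain 174.205.254.251
Longest matching prefix is /12 -> next hop Router Y.

Router Y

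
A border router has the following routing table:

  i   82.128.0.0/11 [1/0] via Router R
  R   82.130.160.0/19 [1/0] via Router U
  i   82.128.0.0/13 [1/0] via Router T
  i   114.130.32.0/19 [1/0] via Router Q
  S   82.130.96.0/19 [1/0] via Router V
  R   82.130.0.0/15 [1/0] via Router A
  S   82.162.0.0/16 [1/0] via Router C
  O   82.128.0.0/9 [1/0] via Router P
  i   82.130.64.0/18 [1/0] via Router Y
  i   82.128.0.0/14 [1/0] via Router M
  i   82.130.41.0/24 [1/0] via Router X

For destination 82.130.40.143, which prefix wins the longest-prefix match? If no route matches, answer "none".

Entries matching 82.130.40.143:
  82.128.0.0/9 (82.128.0.0 - 82.255.255.255)
  82.128.0.0/11 (82.128.0.0 - 82.159.255.255)
  82.128.0.0/13 (82.128.0.0 - 82.135.255.255)
  82.128.0.0/14 (82.128.0.0 - 82.131.255.255)
  82.130.0.0/15 (82.130.0.0 - 82.131.255.255)
Most specific is 82.130.0.0/15.

82.130.0.0/15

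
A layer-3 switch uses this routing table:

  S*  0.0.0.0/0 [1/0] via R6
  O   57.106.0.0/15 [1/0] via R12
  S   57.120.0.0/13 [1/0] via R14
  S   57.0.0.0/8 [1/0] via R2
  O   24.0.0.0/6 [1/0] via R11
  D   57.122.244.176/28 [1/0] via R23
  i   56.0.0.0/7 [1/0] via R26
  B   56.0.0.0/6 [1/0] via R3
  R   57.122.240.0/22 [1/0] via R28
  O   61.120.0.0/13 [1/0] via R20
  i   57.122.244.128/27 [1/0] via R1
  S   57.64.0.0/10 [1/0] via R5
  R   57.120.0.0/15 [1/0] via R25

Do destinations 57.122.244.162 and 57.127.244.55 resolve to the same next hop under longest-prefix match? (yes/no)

57.122.244.162: longest match 57.120.0.0/13 -> R14
57.127.244.55: longest match 57.120.0.0/13 -> R14

yes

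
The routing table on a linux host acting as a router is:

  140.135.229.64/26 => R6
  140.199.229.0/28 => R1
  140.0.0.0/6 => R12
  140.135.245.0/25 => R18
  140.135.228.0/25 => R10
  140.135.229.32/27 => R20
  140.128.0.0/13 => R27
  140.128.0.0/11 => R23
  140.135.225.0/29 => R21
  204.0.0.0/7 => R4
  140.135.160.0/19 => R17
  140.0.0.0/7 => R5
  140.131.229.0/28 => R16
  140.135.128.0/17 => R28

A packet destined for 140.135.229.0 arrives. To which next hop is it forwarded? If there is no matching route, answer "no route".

R28

Routes whose prefix contains 140.135.229.0:
  140.0.0.0/6 (140.0.0.0 - 143.255.255.255) -> R12
  140.0.0.0/7 (140.0.0.0 - 141.255.255.255) -> R5
  140.128.0.0/11 (140.128.0.0 - 140.159.255.255) -> R23
  140.128.0.0/13 (140.128.0.0 - 140.135.255.255) -> R27
  140.135.128.0/17 (140.135.128.0 - 140.135.255.255) -> R28
More-specific entries that do NOT match:
  140.135.225.0/29 (140.135.225.0 - 140.135.225.7) does not contain 140.135.229.0
  140.199.229.0/28 (140.199.229.0 - 140.199.229.15) does not contain 140.135.229.0
  140.131.229.0/28 (140.131.229.0 - 140.131.229.15) does not contain 140.135.229.0
  140.135.229.32/27 (140.135.229.32 - 140.135.229.63) does not contain 140.135.229.0
  140.135.229.64/26 (140.135.229.64 - 140.135.229.127) does not contain 140.135.229.0
  140.135.245.0/25 (140.135.245.0 - 140.135.245.127) does not contain 140.135.229.0
  140.135.228.0/25 (140.135.228.0 - 140.135.228.127) does not contain 140.135.229.0
  140.135.160.0/19 (140.135.160.0 - 140.135.191.255) does not contain 140.135.229.0
Longest matching prefix is /17 -> next hop R28.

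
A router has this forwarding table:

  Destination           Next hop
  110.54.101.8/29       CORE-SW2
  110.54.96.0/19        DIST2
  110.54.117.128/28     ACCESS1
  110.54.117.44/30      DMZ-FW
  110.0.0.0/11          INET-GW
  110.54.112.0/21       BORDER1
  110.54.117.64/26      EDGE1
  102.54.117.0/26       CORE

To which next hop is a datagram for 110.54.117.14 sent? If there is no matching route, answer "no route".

BORDER1

Routes whose prefix contains 110.54.117.14:
  110.54.96.0/19 (110.54.96.0 - 110.54.127.255) -> DIST2
  110.54.112.0/21 (110.54.112.0 - 110.54.119.255) -> BORDER1
More-specific entries that do NOT match:
  110.54.117.44/30 (110.54.117.44 - 110.54.117.47) does not contain 110.54.117.14
  110.54.101.8/29 (110.54.101.8 - 110.54.101.15) does not contain 110.54.117.14
  110.54.117.128/28 (110.54.117.128 - 110.54.117.143) does not contain 110.54.117.14
  110.54.117.64/26 (110.54.117.64 - 110.54.117.127) does not contain 110.54.117.14
  102.54.117.0/26 (102.54.117.0 - 102.54.117.63) does not contain 110.54.117.14
Longest matching prefix is /21 -> next hop BORDER1.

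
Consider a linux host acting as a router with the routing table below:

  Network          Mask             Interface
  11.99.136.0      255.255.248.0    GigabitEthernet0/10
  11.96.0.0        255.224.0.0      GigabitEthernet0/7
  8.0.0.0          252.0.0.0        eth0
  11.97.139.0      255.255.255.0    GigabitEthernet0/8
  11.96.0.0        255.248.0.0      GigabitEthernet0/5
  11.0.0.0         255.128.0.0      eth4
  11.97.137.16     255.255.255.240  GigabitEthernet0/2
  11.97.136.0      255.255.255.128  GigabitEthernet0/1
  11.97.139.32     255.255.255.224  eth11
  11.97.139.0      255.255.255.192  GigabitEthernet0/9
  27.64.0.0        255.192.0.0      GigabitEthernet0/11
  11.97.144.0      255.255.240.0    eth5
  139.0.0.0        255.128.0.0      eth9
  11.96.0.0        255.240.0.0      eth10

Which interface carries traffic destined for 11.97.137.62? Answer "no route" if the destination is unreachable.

Routes whose prefix contains 11.97.137.62:
  8.0.0.0/6 (8.0.0.0 - 11.255.255.255) -> eth0
  11.0.0.0/9 (11.0.0.0 - 11.127.255.255) -> eth4
  11.96.0.0/11 (11.96.0.0 - 11.127.255.255) -> GigabitEthernet0/7
  11.96.0.0/12 (11.96.0.0 - 11.111.255.255) -> eth10
  11.96.0.0/13 (11.96.0.0 - 11.103.255.255) -> GigabitEthernet0/5
More-specific entries that do NOT match:
  11.97.137.16/28 (11.97.137.16 - 11.97.137.31) does not contain 11.97.137.62
  11.97.139.32/27 (11.97.139.32 - 11.97.139.63) does not contain 11.97.137.62
  11.97.139.0/26 (11.97.139.0 - 11.97.139.63) does not contain 11.97.137.62
  11.97.136.0/25 (11.97.136.0 - 11.97.136.127) does not contain 11.97.137.62
  11.97.139.0/24 (11.97.139.0 - 11.97.139.255) does not contain 11.97.137.62
  11.99.136.0/21 (11.99.136.0 - 11.99.143.255) does not contain 11.97.137.62
  11.97.144.0/20 (11.97.144.0 - 11.97.159.255) does not contain 11.97.137.62
Longest matching prefix is /13 -> interface GigabitEthernet0/5.

GigabitEthernet0/5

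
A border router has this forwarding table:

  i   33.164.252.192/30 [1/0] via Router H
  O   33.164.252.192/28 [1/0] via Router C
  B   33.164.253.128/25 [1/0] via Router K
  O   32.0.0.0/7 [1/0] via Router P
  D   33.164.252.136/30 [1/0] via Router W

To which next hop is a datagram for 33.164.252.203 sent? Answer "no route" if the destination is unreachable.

Routes whose prefix contains 33.164.252.203:
  32.0.0.0/7 (32.0.0.0 - 33.255.255.255) -> Router P
  33.164.252.192/28 (33.164.252.192 - 33.164.252.207) -> Router C
More-specific entries that do NOT match:
  33.164.252.192/30 (33.164.252.192 - 33.164.252.195) does not contain 33.164.252.203
  33.164.252.136/30 (33.164.252.136 - 33.164.252.139) does not contain 33.164.252.203
Longest matching prefix is /28 -> next hop Router C.

Router C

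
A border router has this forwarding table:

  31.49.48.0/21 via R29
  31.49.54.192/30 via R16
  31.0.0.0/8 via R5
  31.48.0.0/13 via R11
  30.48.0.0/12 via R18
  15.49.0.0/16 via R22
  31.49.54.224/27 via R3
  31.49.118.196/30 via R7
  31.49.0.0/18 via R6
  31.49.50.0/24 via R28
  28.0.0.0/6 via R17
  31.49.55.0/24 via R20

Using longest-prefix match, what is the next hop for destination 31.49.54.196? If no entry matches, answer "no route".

Routes whose prefix contains 31.49.54.196:
  28.0.0.0/6 (28.0.0.0 - 31.255.255.255) -> R17
  31.0.0.0/8 (31.0.0.0 - 31.255.255.255) -> R5
  31.48.0.0/13 (31.48.0.0 - 31.55.255.255) -> R11
  31.49.0.0/18 (31.49.0.0 - 31.49.63.255) -> R6
  31.49.48.0/21 (31.49.48.0 - 31.49.55.255) -> R29
More-specific entries that do NOT match:
  31.49.54.192/30 (31.49.54.192 - 31.49.54.195) does not contain 31.49.54.196
  31.49.118.196/30 (31.49.118.196 - 31.49.118.199) does not contain 31.49.54.196
  31.49.54.224/27 (31.49.54.224 - 31.49.54.255) does not contain 31.49.54.196
  31.49.50.0/24 (31.49.50.0 - 31.49.50.255) does not contain 31.49.54.196
  31.49.55.0/24 (31.49.55.0 - 31.49.55.255) does not contain 31.49.54.196
Longest matching prefix is /21 -> next hop R29.

R29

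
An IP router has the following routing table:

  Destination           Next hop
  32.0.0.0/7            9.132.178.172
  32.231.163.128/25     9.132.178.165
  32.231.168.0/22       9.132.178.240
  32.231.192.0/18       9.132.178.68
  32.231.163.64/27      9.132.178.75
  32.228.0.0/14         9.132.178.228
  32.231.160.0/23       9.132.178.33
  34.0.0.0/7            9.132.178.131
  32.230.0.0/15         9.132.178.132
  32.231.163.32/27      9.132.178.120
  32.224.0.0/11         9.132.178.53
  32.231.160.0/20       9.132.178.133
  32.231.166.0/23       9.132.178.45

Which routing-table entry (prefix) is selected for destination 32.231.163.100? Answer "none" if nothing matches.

32.231.160.0/20

Entries matching 32.231.163.100:
  32.0.0.0/7 (32.0.0.0 - 33.255.255.255)
  32.224.0.0/11 (32.224.0.0 - 32.255.255.255)
  32.228.0.0/14 (32.228.0.0 - 32.231.255.255)
  32.230.0.0/15 (32.230.0.0 - 32.231.255.255)
  32.231.160.0/20 (32.231.160.0 - 32.231.175.255)
Most specific is 32.231.160.0/20.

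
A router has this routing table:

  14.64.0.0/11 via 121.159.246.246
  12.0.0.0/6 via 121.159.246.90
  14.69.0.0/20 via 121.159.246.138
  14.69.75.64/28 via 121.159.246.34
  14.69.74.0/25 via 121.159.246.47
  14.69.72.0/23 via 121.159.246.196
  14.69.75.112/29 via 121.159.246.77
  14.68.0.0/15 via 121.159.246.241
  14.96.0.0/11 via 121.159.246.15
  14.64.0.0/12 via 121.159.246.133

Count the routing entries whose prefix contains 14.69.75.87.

Prefixes containing 14.69.75.87:
  12.0.0.0/6 (12.0.0.0 - 15.255.255.255)
  14.64.0.0/11 (14.64.0.0 - 14.95.255.255)
  14.64.0.0/12 (14.64.0.0 - 14.79.255.255)
  14.68.0.0/15 (14.68.0.0 - 14.69.255.255)
Total matching entries: 4.

4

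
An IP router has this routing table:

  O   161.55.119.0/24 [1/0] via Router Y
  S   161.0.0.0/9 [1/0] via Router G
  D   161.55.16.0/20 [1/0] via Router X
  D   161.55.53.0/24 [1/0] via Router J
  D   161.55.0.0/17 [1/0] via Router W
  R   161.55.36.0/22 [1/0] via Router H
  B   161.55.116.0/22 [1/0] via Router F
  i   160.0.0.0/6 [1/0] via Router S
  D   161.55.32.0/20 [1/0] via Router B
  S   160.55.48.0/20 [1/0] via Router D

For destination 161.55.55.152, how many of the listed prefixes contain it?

Prefixes containing 161.55.55.152:
  160.0.0.0/6 (160.0.0.0 - 163.255.255.255)
  161.0.0.0/9 (161.0.0.0 - 161.127.255.255)
  161.55.0.0/17 (161.55.0.0 - 161.55.127.255)
Total matching entries: 3.

3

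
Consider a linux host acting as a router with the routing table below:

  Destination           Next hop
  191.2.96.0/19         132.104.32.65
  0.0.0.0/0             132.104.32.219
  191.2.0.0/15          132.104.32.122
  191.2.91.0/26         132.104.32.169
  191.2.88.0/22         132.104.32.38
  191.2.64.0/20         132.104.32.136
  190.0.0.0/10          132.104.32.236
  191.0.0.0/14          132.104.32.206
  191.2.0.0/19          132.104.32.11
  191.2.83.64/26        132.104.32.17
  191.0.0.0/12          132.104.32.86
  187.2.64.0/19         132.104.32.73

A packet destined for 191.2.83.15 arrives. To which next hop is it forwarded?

132.104.32.122

Routes whose prefix contains 191.2.83.15:
  0.0.0.0/0 (default, matches everything) -> 132.104.32.219
  191.0.0.0/12 (191.0.0.0 - 191.15.255.255) -> 132.104.32.86
  191.0.0.0/14 (191.0.0.0 - 191.3.255.255) -> 132.104.32.206
  191.2.0.0/15 (191.2.0.0 - 191.3.255.255) -> 132.104.32.122
More-specific entries that do NOT match:
  191.2.91.0/26 (191.2.91.0 - 191.2.91.63) does not contain 191.2.83.15
  191.2.83.64/26 (191.2.83.64 - 191.2.83.127) does not contain 191.2.83.15
  191.2.88.0/22 (191.2.88.0 - 191.2.91.255) does not contain 191.2.83.15
  191.2.64.0/20 (191.2.64.0 - 191.2.79.255) does not contain 191.2.83.15
  191.2.96.0/19 (191.2.96.0 - 191.2.127.255) does not contain 191.2.83.15
  191.2.0.0/19 (191.2.0.0 - 191.2.31.255) does not contain 191.2.83.15
  187.2.64.0/19 (187.2.64.0 - 187.2.95.255) does not contain 191.2.83.15
Longest matching prefix is /15 -> next hop 132.104.32.122.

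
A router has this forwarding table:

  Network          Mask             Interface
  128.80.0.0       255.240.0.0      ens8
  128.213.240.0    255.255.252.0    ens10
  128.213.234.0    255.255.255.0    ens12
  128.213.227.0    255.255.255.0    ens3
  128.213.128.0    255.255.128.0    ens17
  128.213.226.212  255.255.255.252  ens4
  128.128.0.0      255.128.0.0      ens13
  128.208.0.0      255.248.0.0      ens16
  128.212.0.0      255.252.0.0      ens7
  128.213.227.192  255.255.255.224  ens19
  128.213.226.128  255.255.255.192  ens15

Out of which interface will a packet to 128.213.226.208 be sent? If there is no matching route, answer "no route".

ens17

Routes whose prefix contains 128.213.226.208:
  128.128.0.0/9 (128.128.0.0 - 128.255.255.255) -> ens13
  128.208.0.0/13 (128.208.0.0 - 128.215.255.255) -> ens16
  128.212.0.0/14 (128.212.0.0 - 128.215.255.255) -> ens7
  128.213.128.0/17 (128.213.128.0 - 128.213.255.255) -> ens17
More-specific entries that do NOT match:
  128.213.226.212/30 (128.213.226.212 - 128.213.226.215) does not contain 128.213.226.208
  128.213.227.192/27 (128.213.227.192 - 128.213.227.223) does not contain 128.213.226.208
  128.213.226.128/26 (128.213.226.128 - 128.213.226.191) does not contain 128.213.226.208
  128.213.234.0/24 (128.213.234.0 - 128.213.234.255) does not contain 128.213.226.208
  128.213.227.0/24 (128.213.227.0 - 128.213.227.255) does not contain 128.213.226.208
  128.213.240.0/22 (128.213.240.0 - 128.213.243.255) does not contain 128.213.226.208
Longest matching prefix is /17 -> interface ens17.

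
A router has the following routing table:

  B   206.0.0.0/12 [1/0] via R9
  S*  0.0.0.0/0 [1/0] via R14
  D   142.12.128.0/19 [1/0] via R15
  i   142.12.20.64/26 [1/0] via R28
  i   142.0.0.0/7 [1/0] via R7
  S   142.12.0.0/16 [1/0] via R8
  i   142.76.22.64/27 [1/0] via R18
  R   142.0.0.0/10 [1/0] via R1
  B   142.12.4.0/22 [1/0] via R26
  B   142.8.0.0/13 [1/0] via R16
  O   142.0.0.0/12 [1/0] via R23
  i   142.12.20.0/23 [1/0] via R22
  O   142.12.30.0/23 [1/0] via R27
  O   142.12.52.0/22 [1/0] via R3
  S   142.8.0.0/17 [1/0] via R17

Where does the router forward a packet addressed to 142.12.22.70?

R8

Routes whose prefix contains 142.12.22.70:
  0.0.0.0/0 (default, matches everything) -> R14
  142.0.0.0/7 (142.0.0.0 - 143.255.255.255) -> R7
  142.0.0.0/10 (142.0.0.0 - 142.63.255.255) -> R1
  142.0.0.0/12 (142.0.0.0 - 142.15.255.255) -> R23
  142.8.0.0/13 (142.8.0.0 - 142.15.255.255) -> R16
  142.12.0.0/16 (142.12.0.0 - 142.12.255.255) -> R8
More-specific entries that do NOT match:
  142.76.22.64/27 (142.76.22.64 - 142.76.22.95) does not contain 142.12.22.70
  142.12.20.64/26 (142.12.20.64 - 142.12.20.127) does not contain 142.12.22.70
  142.12.20.0/23 (142.12.20.0 - 142.12.21.255) does not contain 142.12.22.70
  142.12.30.0/23 (142.12.30.0 - 142.12.31.255) does not contain 142.12.22.70
  142.12.4.0/22 (142.12.4.0 - 142.12.7.255) does not contain 142.12.22.70
  142.12.52.0/22 (142.12.52.0 - 142.12.55.255) does not contain 142.12.22.70
  142.12.128.0/19 (142.12.128.0 - 142.12.159.255) does not contain 142.12.22.70
  142.8.0.0/17 (142.8.0.0 - 142.8.127.255) does not contain 142.12.22.70
Longest matching prefix is /16 -> next hop R8.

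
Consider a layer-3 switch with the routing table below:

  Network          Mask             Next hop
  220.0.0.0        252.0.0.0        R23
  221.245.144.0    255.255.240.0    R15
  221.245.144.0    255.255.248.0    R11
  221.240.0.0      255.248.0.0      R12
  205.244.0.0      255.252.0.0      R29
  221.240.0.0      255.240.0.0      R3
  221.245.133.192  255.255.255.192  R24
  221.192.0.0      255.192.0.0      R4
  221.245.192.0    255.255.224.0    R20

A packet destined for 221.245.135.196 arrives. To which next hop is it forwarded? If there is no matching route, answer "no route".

Routes whose prefix contains 221.245.135.196:
  220.0.0.0/6 (220.0.0.0 - 223.255.255.255) -> R23
  221.192.0.0/10 (221.192.0.0 - 221.255.255.255) -> R4
  221.240.0.0/12 (221.240.0.0 - 221.255.255.255) -> R3
  221.240.0.0/13 (221.240.0.0 - 221.247.255.255) -> R12
More-specific entries that do NOT match:
  221.245.133.192/26 (221.245.133.192 - 221.245.133.255) does not contain 221.245.135.196
  221.245.144.0/21 (221.245.144.0 - 221.245.151.255) does not contain 221.245.135.196
  221.245.144.0/20 (221.245.144.0 - 221.245.159.255) does not contain 221.245.135.196
  221.245.192.0/19 (221.245.192.0 - 221.245.223.255) does not contain 221.245.135.196
  205.244.0.0/14 (205.244.0.0 - 205.247.255.255) does not contain 221.245.135.196
Longest matching prefix is /13 -> next hop R12.

R12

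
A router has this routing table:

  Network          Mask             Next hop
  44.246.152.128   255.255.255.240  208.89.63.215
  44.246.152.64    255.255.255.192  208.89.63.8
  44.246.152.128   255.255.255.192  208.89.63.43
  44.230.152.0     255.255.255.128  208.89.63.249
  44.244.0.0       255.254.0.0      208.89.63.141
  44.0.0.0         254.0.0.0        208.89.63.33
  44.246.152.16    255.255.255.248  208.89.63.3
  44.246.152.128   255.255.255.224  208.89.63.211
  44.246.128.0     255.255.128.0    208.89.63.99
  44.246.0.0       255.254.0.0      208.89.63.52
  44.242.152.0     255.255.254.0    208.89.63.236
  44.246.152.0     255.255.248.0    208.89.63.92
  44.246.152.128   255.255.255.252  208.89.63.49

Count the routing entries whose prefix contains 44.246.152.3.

Prefixes containing 44.246.152.3:
  44.0.0.0/7 (44.0.0.0 - 45.255.255.255)
  44.246.0.0/15 (44.246.0.0 - 44.247.255.255)
  44.246.128.0/17 (44.246.128.0 - 44.246.255.255)
  44.246.152.0/21 (44.246.152.0 - 44.246.159.255)
Total matching entries: 4.

4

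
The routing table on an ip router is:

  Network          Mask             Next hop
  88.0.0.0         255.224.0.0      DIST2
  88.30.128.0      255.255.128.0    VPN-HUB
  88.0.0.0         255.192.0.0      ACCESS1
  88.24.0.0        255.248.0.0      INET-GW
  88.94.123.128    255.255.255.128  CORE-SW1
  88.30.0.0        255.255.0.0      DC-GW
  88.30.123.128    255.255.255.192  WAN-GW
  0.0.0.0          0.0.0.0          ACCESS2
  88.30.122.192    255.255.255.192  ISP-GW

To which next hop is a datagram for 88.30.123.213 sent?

DC-GW

Routes whose prefix contains 88.30.123.213:
  0.0.0.0/0 (default, matches everything) -> ACCESS2
  88.0.0.0/10 (88.0.0.0 - 88.63.255.255) -> ACCESS1
  88.0.0.0/11 (88.0.0.0 - 88.31.255.255) -> DIST2
  88.24.0.0/13 (88.24.0.0 - 88.31.255.255) -> INET-GW
  88.30.0.0/16 (88.30.0.0 - 88.30.255.255) -> DC-GW
More-specific entries that do NOT match:
  88.30.123.128/26 (88.30.123.128 - 88.30.123.191) does not contain 88.30.123.213
  88.30.122.192/26 (88.30.122.192 - 88.30.122.255) does not contain 88.30.123.213
  88.94.123.128/25 (88.94.123.128 - 88.94.123.255) does not contain 88.30.123.213
  88.30.128.0/17 (88.30.128.0 - 88.30.255.255) does not contain 88.30.123.213
Longest matching prefix is /16 -> next hop DC-GW.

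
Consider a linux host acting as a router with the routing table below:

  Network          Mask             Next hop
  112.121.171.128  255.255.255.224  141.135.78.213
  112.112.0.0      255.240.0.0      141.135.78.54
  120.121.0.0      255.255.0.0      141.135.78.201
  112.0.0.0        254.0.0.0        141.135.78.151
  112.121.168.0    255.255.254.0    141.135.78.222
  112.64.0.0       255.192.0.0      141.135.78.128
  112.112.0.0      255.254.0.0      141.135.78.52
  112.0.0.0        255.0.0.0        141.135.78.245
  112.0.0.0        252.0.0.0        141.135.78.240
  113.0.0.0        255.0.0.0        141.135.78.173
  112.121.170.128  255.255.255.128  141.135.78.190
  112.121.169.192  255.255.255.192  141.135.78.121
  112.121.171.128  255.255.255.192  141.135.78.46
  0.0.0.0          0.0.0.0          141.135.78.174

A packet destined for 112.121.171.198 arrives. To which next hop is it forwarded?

Routes whose prefix contains 112.121.171.198:
  0.0.0.0/0 (default, matches everything) -> 141.135.78.174
  112.0.0.0/6 (112.0.0.0 - 115.255.255.255) -> 141.135.78.240
  112.0.0.0/7 (112.0.0.0 - 113.255.255.255) -> 141.135.78.151
  112.0.0.0/8 (112.0.0.0 - 112.255.255.255) -> 141.135.78.245
  112.64.0.0/10 (112.64.0.0 - 112.127.255.255) -> 141.135.78.128
  112.112.0.0/12 (112.112.0.0 - 112.127.255.255) -> 141.135.78.54
More-specific entries that do NOT match:
  112.121.171.128/27 (112.121.171.128 - 112.121.171.159) does not contain 112.121.171.198
  112.121.169.192/26 (112.121.169.192 - 112.121.169.255) does not contain 112.121.171.198
  112.121.171.128/26 (112.121.171.128 - 112.121.171.191) does not contain 112.121.171.198
  112.121.170.128/25 (112.121.170.128 - 112.121.170.255) does not contain 112.121.171.198
  112.121.168.0/23 (112.121.168.0 - 112.121.169.255) does not contain 112.121.171.198
  120.121.0.0/16 (120.121.0.0 - 120.121.255.255) does not contain 112.121.171.198
  112.112.0.0/15 (112.112.0.0 - 112.113.255.255) does not contain 112.121.171.198
Longest matching prefix is /12 -> next hop 141.135.78.54.

141.135.78.54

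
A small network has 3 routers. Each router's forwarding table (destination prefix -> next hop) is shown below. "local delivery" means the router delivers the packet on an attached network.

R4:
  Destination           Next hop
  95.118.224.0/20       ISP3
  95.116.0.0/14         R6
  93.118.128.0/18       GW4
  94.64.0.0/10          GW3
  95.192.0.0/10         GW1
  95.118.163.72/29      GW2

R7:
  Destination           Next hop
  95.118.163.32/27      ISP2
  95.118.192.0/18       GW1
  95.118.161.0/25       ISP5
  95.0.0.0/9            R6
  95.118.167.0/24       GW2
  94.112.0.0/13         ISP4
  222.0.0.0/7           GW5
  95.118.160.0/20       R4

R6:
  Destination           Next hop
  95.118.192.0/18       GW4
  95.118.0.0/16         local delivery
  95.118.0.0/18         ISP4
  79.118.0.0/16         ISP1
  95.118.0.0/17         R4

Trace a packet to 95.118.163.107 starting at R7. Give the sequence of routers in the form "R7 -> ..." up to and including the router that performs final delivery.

R7 -> R4 -> R6

At R7: longest match for 95.118.163.107 is 95.118.160.0/20 -> R4
At R4: longest match for 95.118.163.107 is 95.116.0.0/14 -> R6
At R6: longest match for 95.118.163.107 is 95.118.0.0/16 -> local delivery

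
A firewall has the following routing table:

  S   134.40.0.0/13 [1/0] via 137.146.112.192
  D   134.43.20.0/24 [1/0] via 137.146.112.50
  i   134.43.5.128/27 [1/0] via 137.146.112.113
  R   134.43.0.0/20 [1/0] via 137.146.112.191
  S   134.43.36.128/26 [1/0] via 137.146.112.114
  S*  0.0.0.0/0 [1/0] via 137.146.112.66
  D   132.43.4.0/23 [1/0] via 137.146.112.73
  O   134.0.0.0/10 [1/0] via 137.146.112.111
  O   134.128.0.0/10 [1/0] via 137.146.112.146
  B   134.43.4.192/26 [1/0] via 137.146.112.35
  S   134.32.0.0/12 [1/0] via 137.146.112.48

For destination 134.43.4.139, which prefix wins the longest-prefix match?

Entries matching 134.43.4.139:
  0.0.0.0/0 (default, matches everything)
  134.0.0.0/10 (134.0.0.0 - 134.63.255.255)
  134.32.0.0/12 (134.32.0.0 - 134.47.255.255)
  134.40.0.0/13 (134.40.0.0 - 134.47.255.255)
  134.43.0.0/20 (134.43.0.0 - 134.43.15.255)
Most specific is 134.43.0.0/20.

134.43.0.0/20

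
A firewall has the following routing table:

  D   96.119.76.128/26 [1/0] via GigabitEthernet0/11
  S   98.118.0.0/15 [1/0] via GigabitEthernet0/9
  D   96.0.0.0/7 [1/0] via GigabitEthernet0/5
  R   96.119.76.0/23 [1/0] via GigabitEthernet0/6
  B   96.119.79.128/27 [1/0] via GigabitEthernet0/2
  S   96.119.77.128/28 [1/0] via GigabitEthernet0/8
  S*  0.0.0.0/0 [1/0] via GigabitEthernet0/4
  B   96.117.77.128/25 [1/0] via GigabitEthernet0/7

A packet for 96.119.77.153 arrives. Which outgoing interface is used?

Routes whose prefix contains 96.119.77.153:
  0.0.0.0/0 (default, matches everything) -> GigabitEthernet0/4
  96.0.0.0/7 (96.0.0.0 - 97.255.255.255) -> GigabitEthernet0/5
  96.119.76.0/23 (96.119.76.0 - 96.119.77.255) -> GigabitEthernet0/6
More-specific entries that do NOT match:
  96.119.77.128/28 (96.119.77.128 - 96.119.77.143) does not contain 96.119.77.153
  96.119.79.128/27 (96.119.79.128 - 96.119.79.159) does not contain 96.119.77.153
  96.119.76.128/26 (96.119.76.128 - 96.119.76.191) does not contain 96.119.77.153
  96.117.77.128/25 (96.117.77.128 - 96.117.77.255) does not contain 96.119.77.153
Longest matching prefix is /23 -> interface GigabitEthernet0/6.

GigabitEthernet0/6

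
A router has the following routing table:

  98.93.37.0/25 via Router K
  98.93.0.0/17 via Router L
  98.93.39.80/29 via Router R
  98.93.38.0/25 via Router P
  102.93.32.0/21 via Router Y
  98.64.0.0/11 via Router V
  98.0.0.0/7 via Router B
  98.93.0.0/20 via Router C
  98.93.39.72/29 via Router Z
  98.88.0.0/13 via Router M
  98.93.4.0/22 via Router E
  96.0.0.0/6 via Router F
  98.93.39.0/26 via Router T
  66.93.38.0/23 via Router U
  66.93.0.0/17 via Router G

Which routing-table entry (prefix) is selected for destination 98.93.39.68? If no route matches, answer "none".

Entries matching 98.93.39.68:
  96.0.0.0/6 (96.0.0.0 - 99.255.255.255)
  98.0.0.0/7 (98.0.0.0 - 99.255.255.255)
  98.64.0.0/11 (98.64.0.0 - 98.95.255.255)
  98.88.0.0/13 (98.88.0.0 - 98.95.255.255)
  98.93.0.0/17 (98.93.0.0 - 98.93.127.255)
Most specific is 98.93.0.0/17.

98.93.0.0/17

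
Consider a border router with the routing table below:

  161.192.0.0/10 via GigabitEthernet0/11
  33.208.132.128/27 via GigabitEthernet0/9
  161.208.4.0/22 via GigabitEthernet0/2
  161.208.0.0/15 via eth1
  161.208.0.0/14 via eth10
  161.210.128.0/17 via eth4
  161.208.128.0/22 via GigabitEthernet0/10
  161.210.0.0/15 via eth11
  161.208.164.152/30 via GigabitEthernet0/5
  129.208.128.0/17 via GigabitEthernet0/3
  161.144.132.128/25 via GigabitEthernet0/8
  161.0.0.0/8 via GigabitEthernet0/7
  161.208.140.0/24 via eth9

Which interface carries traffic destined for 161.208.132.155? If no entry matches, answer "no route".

Routes whose prefix contains 161.208.132.155:
  161.0.0.0/8 (161.0.0.0 - 161.255.255.255) -> GigabitEthernet0/7
  161.192.0.0/10 (161.192.0.0 - 161.255.255.255) -> GigabitEthernet0/11
  161.208.0.0/14 (161.208.0.0 - 161.211.255.255) -> eth10
  161.208.0.0/15 (161.208.0.0 - 161.209.255.255) -> eth1
More-specific entries that do NOT match:
  161.208.164.152/30 (161.208.164.152 - 161.208.164.155) does not contain 161.208.132.155
  33.208.132.128/27 (33.208.132.128 - 33.208.132.159) does not contain 161.208.132.155
  161.144.132.128/25 (161.144.132.128 - 161.144.132.255) does not contain 161.208.132.155
  161.208.140.0/24 (161.208.140.0 - 161.208.140.255) does not contain 161.208.132.155
  161.208.4.0/22 (161.208.4.0 - 161.208.7.255) does not contain 161.208.132.155
  161.208.128.0/22 (161.208.128.0 - 161.208.131.255) does not contain 161.208.132.155
  161.210.128.0/17 (161.210.128.0 - 161.210.255.255) does not contain 161.208.132.155
  129.208.128.0/17 (129.208.128.0 - 129.208.255.255) does not contain 161.208.132.155
Longest matching prefix is /15 -> interface eth1.

eth1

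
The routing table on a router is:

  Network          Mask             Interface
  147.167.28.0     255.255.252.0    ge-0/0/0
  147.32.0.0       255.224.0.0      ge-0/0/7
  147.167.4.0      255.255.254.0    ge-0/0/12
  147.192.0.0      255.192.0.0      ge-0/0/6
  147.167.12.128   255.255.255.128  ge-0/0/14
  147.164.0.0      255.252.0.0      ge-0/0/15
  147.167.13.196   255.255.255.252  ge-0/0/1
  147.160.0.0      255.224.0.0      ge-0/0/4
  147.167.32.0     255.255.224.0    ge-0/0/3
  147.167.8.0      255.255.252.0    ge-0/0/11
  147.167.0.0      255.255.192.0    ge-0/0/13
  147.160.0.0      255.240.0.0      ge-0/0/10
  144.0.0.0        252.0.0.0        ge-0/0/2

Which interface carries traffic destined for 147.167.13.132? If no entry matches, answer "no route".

Routes whose prefix contains 147.167.13.132:
  144.0.0.0/6 (144.0.0.0 - 147.255.255.255) -> ge-0/0/2
  147.160.0.0/11 (147.160.0.0 - 147.191.255.255) -> ge-0/0/4
  147.160.0.0/12 (147.160.0.0 - 147.175.255.255) -> ge-0/0/10
  147.164.0.0/14 (147.164.0.0 - 147.167.255.255) -> ge-0/0/15
  147.167.0.0/18 (147.167.0.0 - 147.167.63.255) -> ge-0/0/13
More-specific entries that do NOT match:
  147.167.13.196/30 (147.167.13.196 - 147.167.13.199) does not contain 147.167.13.132
  147.167.12.128/25 (147.167.12.128 - 147.167.12.255) does not contain 147.167.13.132
  147.167.4.0/23 (147.167.4.0 - 147.167.5.255) does not contain 147.167.13.132
  147.167.28.0/22 (147.167.28.0 - 147.167.31.255) does not contain 147.167.13.132
  147.167.8.0/22 (147.167.8.0 - 147.167.11.255) does not contain 147.167.13.132
  147.167.32.0/19 (147.167.32.0 - 147.167.63.255) does not contain 147.167.13.132
Longest matching prefix is /18 -> interface ge-0/0/13.

ge-0/0/13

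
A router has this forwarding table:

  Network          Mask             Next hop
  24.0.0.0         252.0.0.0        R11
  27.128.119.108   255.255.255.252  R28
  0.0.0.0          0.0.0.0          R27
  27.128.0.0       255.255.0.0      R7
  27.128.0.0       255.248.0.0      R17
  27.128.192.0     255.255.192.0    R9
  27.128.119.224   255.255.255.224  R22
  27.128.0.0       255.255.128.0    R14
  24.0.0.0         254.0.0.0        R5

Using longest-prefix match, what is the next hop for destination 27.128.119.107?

R14

Routes whose prefix contains 27.128.119.107:
  0.0.0.0/0 (default, matches everything) -> R27
  24.0.0.0/6 (24.0.0.0 - 27.255.255.255) -> R11
  27.128.0.0/13 (27.128.0.0 - 27.135.255.255) -> R17
  27.128.0.0/16 (27.128.0.0 - 27.128.255.255) -> R7
  27.128.0.0/17 (27.128.0.0 - 27.128.127.255) -> R14
More-specific entries that do NOT match:
  27.128.119.108/30 (27.128.119.108 - 27.128.119.111) does not contain 27.128.119.107
  27.128.119.224/27 (27.128.119.224 - 27.128.119.255) does not contain 27.128.119.107
  27.128.192.0/18 (27.128.192.0 - 27.128.255.255) does not contain 27.128.119.107
Longest matching prefix is /17 -> next hop R14.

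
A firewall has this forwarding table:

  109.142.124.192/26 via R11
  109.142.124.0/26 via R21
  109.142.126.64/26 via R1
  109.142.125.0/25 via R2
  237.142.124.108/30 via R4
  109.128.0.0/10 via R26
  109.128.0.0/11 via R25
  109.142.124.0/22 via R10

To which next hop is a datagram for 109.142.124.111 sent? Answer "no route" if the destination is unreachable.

Routes whose prefix contains 109.142.124.111:
  109.128.0.0/10 (109.128.0.0 - 109.191.255.255) -> R26
  109.128.0.0/11 (109.128.0.0 - 109.159.255.255) -> R25
  109.142.124.0/22 (109.142.124.0 - 109.142.127.255) -> R10
More-specific entries that do NOT match:
  237.142.124.108/30 (237.142.124.108 - 237.142.124.111) does not contain 109.142.124.111
  109.142.124.192/26 (109.142.124.192 - 109.142.124.255) does not contain 109.142.124.111
  109.142.124.0/26 (109.142.124.0 - 109.142.124.63) does not contain 109.142.124.111
  109.142.126.64/26 (109.142.126.64 - 109.142.126.127) does not contain 109.142.124.111
  109.142.125.0/25 (109.142.125.0 - 109.142.125.127) does not contain 109.142.124.111
Longest matching prefix is /22 -> next hop R10.

R10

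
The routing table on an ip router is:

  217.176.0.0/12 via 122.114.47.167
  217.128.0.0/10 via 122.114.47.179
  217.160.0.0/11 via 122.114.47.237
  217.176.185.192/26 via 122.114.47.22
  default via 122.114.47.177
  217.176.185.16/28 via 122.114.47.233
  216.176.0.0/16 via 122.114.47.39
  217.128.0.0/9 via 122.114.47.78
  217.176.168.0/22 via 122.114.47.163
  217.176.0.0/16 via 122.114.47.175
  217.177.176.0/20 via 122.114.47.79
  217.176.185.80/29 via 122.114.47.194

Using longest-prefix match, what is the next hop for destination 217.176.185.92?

122.114.47.175

Routes whose prefix contains 217.176.185.92:
  0.0.0.0/0 (default, matches everything) -> 122.114.47.177
  217.128.0.0/9 (217.128.0.0 - 217.255.255.255) -> 122.114.47.78
  217.128.0.0/10 (217.128.0.0 - 217.191.255.255) -> 122.114.47.179
  217.160.0.0/11 (217.160.0.0 - 217.191.255.255) -> 122.114.47.237
  217.176.0.0/12 (217.176.0.0 - 217.191.255.255) -> 122.114.47.167
  217.176.0.0/16 (217.176.0.0 - 217.176.255.255) -> 122.114.47.175
More-specific entries that do NOT match:
  217.176.185.80/29 (217.176.185.80 - 217.176.185.87) does not contain 217.176.185.92
  217.176.185.16/28 (217.176.185.16 - 217.176.185.31) does not contain 217.176.185.92
  217.176.185.192/26 (217.176.185.192 - 217.176.185.255) does not contain 217.176.185.92
  217.176.168.0/22 (217.176.168.0 - 217.176.171.255) does not contain 217.176.185.92
  217.177.176.0/20 (217.177.176.0 - 217.177.191.255) does not contain 217.176.185.92
Longest matching prefix is /16 -> next hop 122.114.47.175.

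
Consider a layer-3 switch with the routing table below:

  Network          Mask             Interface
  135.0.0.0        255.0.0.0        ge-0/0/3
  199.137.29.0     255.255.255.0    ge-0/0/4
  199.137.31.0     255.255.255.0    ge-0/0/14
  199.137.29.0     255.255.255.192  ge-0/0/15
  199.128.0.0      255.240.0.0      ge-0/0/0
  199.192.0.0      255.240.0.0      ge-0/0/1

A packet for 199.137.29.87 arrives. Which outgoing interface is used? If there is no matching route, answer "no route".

ge-0/0/4

Routes whose prefix contains 199.137.29.87:
  199.128.0.0/12 (199.128.0.0 - 199.143.255.255) -> ge-0/0/0
  199.137.29.0/24 (199.137.29.0 - 199.137.29.255) -> ge-0/0/4
More-specific entries that do NOT match:
  199.137.29.0/26 (199.137.29.0 - 199.137.29.63) does not contain 199.137.29.87
Longest matching prefix is /24 -> interface ge-0/0/4.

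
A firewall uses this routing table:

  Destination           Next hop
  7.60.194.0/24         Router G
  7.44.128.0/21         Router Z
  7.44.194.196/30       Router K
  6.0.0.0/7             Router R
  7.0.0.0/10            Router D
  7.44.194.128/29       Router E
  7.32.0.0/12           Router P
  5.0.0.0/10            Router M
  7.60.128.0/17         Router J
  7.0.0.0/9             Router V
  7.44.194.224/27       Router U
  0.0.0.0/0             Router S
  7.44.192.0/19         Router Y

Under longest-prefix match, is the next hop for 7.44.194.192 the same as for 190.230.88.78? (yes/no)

no

7.44.194.192: longest match 7.44.192.0/19 -> Router Y
190.230.88.78: longest match 0.0.0.0/0 -> Router S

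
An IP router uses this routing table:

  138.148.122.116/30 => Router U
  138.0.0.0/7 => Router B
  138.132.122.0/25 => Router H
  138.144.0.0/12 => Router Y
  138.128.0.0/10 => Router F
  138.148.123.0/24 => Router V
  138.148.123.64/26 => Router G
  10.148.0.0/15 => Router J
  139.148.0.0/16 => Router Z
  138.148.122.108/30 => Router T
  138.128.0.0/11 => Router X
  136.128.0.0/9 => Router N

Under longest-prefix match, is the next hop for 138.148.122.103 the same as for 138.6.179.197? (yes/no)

138.148.122.103: longest match 138.144.0.0/12 -> Router Y
138.6.179.197: longest match 138.0.0.0/7 -> Router B

no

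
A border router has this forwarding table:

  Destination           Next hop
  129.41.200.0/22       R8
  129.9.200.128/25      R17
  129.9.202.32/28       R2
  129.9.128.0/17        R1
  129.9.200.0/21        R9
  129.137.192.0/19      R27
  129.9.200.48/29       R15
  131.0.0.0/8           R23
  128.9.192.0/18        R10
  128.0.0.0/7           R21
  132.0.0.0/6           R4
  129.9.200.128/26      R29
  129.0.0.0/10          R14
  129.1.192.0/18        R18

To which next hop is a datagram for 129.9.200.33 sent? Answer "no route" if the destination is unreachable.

R9

Routes whose prefix contains 129.9.200.33:
  128.0.0.0/7 (128.0.0.0 - 129.255.255.255) -> R21
  129.0.0.0/10 (129.0.0.0 - 129.63.255.255) -> R14
  129.9.128.0/17 (129.9.128.0 - 129.9.255.255) -> R1
  129.9.200.0/21 (129.9.200.0 - 129.9.207.255) -> R9
More-specific entries that do NOT match:
  129.9.200.48/29 (129.9.200.48 - 129.9.200.55) does not contain 129.9.200.33
  129.9.202.32/28 (129.9.202.32 - 129.9.202.47) does not contain 129.9.200.33
  129.9.200.128/26 (129.9.200.128 - 129.9.200.191) does not contain 129.9.200.33
  129.9.200.128/25 (129.9.200.128 - 129.9.200.255) does not contain 129.9.200.33
  129.41.200.0/22 (129.41.200.0 - 129.41.203.255) does not contain 129.9.200.33
Longest matching prefix is /21 -> next hop R9.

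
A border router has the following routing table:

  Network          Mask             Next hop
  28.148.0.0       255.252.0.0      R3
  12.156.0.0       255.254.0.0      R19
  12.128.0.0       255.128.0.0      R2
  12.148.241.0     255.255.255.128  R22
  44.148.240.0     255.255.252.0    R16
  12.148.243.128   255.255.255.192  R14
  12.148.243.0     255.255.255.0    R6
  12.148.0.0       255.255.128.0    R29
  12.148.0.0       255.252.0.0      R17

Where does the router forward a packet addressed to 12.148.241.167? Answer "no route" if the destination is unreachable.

Routes whose prefix contains 12.148.241.167:
  12.128.0.0/9 (12.128.0.0 - 12.255.255.255) -> R2
  12.148.0.0/14 (12.148.0.0 - 12.151.255.255) -> R17
More-specific entries that do NOT match:
  12.148.243.128/26 (12.148.243.128 - 12.148.243.191) does not contain 12.148.241.167
  12.148.241.0/25 (12.148.241.0 - 12.148.241.127) does not contain 12.148.241.167
  12.148.243.0/24 (12.148.243.0 - 12.148.243.255) does not contain 12.148.241.167
  44.148.240.0/22 (44.148.240.0 - 44.148.243.255) does not contain 12.148.241.167
  12.148.0.0/17 (12.148.0.0 - 12.148.127.255) does not contain 12.148.241.167
  12.156.0.0/15 (12.156.0.0 - 12.157.255.255) does not contain 12.148.241.167
Longest matching prefix is /14 -> next hop R17.

R17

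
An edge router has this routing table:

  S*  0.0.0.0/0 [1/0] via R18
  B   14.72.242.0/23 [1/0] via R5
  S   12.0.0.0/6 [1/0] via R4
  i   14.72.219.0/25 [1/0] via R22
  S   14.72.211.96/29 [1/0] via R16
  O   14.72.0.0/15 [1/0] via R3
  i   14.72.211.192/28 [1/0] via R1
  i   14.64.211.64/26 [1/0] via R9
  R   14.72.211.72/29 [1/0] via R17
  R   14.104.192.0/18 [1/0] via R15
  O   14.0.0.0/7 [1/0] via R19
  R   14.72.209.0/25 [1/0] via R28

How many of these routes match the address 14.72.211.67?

Prefixes containing 14.72.211.67:
  0.0.0.0/0 (default, matches everything)
  12.0.0.0/6 (12.0.0.0 - 15.255.255.255)
  14.0.0.0/7 (14.0.0.0 - 15.255.255.255)
  14.72.0.0/15 (14.72.0.0 - 14.73.255.255)
Total matching entries: 4.

4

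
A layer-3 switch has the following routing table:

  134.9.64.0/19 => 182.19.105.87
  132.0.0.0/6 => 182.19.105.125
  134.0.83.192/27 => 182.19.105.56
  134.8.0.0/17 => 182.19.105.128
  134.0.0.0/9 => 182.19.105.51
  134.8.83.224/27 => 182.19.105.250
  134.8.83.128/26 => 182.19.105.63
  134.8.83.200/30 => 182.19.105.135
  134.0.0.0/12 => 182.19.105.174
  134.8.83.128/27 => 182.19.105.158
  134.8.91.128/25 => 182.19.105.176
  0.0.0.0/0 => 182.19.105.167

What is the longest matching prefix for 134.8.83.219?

Entries matching 134.8.83.219:
  0.0.0.0/0 (default, matches everything)
  132.0.0.0/6 (132.0.0.0 - 135.255.255.255)
  134.0.0.0/9 (134.0.0.0 - 134.127.255.255)
  134.0.0.0/12 (134.0.0.0 - 134.15.255.255)
  134.8.0.0/17 (134.8.0.0 - 134.8.127.255)
Most specific is 134.8.0.0/17.

134.8.0.0/17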